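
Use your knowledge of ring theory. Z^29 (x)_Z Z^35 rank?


rank(M(x)N) = rank(M)*rank(N)
29*35 = 1015


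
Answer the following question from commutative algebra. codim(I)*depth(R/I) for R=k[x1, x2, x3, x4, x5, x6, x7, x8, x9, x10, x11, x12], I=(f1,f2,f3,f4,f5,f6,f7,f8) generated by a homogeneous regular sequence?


codim=8, depth=dim(R/I)=12-8=4
Product=8*4=32


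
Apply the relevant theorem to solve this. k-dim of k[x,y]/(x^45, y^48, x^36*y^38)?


k[x,y]/I, I = (x^45, y^48, x^36*y^38)
Rect: 45x48=2160. Corner: (45-36)x(48-38)=90.
dim = 2160-90 = 2070


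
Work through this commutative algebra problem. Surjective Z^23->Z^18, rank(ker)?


rank(ker) = 23-18 = 5


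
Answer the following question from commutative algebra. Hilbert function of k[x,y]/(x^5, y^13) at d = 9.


k[x,y], I = (x^5, y^13), d = 9
Need i < 5 and d-i < 13.
Range: 0 <= i <= 4.
H(9) = 5


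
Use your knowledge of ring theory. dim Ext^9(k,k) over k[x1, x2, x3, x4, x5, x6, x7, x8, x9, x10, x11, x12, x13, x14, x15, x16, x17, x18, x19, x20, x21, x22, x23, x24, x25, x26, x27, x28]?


C(n,i)=C(28,9)=6906900


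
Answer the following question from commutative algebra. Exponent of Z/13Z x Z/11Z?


Exponent = lcm of the cyclic orders; pairwise coprime => product.
13^1*11^1=13*11=143


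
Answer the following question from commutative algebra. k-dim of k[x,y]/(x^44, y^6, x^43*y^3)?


k[x,y]/I, I = (x^44, y^6, x^43*y^3)
Rect: 44x6=264. Corner: (44-43)x(6-3)=3.
dim = 264-3 = 261


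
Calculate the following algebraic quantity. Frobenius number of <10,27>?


gcd(10,27)=1 => F=ab-a-b=10*27-10-27=270-37=233


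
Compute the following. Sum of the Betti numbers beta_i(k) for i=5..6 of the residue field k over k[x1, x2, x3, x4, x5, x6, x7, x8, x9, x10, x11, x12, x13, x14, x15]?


Koszul resolution: beta_i(k)=C(n,i), n=15
C(15,5)=3003, C(15,6)=5005
Sum=8008


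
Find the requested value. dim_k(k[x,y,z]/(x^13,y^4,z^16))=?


Basis: x^iy^jz^k, i<13,j<4,k<16
13*4*16=832


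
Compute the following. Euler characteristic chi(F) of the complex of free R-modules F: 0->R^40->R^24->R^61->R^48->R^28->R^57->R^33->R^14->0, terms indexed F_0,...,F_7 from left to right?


chi = sum (-1)^i * rank:
(-1)^0*40=40
(-1)^1*24=-24
(-1)^2*61=61
(-1)^3*48=-48
(-1)^4*28=28
(-1)^5*57=-57
(-1)^6*33=33
(-1)^7*14=-14
chi=19


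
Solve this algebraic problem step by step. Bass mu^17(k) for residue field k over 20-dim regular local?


C(n,i)=C(20,17)=1140


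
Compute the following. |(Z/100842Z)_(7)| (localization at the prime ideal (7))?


7-primary part: 100842=7^5*6
Size=7^5=16807


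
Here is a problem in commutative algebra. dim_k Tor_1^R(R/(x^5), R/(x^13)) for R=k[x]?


Tor_1(R/I,R/J)=(I cap J)/IJ=(x^13)/(x^18)
dim=18-13=min(5,13)=5


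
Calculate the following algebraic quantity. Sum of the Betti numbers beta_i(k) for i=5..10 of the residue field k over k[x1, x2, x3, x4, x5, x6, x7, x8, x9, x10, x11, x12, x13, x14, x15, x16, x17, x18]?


Koszul resolution: beta_i(k)=C(n,i), n=18
C(18,5)=8568, C(18,6)=18564, C(18,7)=31824, C(18,8)=43758, C(18,9)=48620, C(18,10)=43758
Sum=195092


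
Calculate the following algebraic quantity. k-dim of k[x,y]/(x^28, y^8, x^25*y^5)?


k[x,y]/I, I = (x^28, y^8, x^25*y^5)
Rect: 28x8=224. Corner: (28-25)x(8-5)=9.
dim = 224-9 = 215


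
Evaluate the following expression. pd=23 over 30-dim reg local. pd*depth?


pd+depth=30
depth=30-23=7
pd*depth=23*7=161


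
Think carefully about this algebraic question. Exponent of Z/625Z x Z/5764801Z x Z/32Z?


Exponent = lcm of the cyclic orders; pairwise coprime => product.
5^4*7^8*2^5=625*5764801*32=115296020000


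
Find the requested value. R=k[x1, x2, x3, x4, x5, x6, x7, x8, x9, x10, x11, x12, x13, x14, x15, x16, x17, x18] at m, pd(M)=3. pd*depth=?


pd+depth=18
depth=18-3=15
pd*depth=3*15=45


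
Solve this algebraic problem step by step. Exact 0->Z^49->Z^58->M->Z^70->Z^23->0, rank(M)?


Alt sum=0:
(-1)^0*49 + (-1)^1*58 + (-1)^2*? + (-1)^3*70 + (-1)^4*23=0
rank(M)=56


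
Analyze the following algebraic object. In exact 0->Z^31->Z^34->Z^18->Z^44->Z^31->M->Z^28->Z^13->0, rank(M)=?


Alt sum=0:
(-1)^0*31 + (-1)^1*34 + (-1)^2*18 + (-1)^3*44 + (-1)^4*31 + (-1)^5*? + (-1)^6*28 + (-1)^7*13=0
rank(M)=17


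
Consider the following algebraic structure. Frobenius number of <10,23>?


gcd(10,23)=1 => F=ab-a-b=10*23-10-23=230-33=197


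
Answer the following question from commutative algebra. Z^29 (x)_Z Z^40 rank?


rank(M(x)N) = rank(M)*rank(N)
29*40 = 1160


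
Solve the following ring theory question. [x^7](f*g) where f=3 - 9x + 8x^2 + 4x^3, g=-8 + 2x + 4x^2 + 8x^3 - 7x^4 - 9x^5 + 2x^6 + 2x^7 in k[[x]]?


[x^7] = sum a_i*b_j, i+j=7
  3*2=6
  -9*2=-18
  8*-9=-72
  4*-7=-28
Sum=-112


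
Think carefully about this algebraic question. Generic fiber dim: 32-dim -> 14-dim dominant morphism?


dim(fiber)=dim(X)-dim(Y)=32-14=18


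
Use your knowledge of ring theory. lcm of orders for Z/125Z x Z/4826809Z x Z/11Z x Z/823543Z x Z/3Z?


Exponent = lcm of the cyclic orders; pairwise coprime => product.
5^3*13^6*11^1*7^7*3^1=125*4826809*11*823543*3=16397224652683875


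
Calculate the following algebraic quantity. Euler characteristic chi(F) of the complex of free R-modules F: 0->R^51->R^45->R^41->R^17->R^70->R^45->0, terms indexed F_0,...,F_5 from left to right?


chi = sum (-1)^i * rank:
(-1)^0*51=51
(-1)^1*45=-45
(-1)^2*41=41
(-1)^3*17=-17
(-1)^4*70=70
(-1)^5*45=-45
chi=55


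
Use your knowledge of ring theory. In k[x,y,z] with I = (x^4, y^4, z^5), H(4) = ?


Need i<4, j<4, k<5 with i+j+k=4.
For each i, j ranges over max(0,4-i-4)..min(3,4-i):
  i=0: j in [0,3] -> 4
  i=1: j in [0,3] -> 4
  i=2: j in [0,2] -> 3
  i=3: j in [0,1] -> 2
H(4) = 4+4+3+2 = 13


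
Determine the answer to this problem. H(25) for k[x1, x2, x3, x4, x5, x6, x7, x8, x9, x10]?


C(d+n-1,n-1)=C(34,9)=52451256


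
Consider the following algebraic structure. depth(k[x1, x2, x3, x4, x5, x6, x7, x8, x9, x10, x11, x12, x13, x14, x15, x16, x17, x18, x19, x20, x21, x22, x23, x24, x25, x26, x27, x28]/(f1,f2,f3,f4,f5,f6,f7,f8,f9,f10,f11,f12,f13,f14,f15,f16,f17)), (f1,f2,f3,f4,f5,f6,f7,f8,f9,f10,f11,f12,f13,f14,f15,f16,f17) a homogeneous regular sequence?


depth(R)=28
depth(R/I)=28-17=11


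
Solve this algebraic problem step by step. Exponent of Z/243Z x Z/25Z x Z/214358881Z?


Exponent = lcm of the cyclic orders; pairwise coprime => product.
3^5*5^2*11^8=243*25*214358881=1302230202075


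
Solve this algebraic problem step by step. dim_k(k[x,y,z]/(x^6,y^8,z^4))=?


Basis: x^iy^jz^k, i<6,j<8,k<4
6*8*4=192


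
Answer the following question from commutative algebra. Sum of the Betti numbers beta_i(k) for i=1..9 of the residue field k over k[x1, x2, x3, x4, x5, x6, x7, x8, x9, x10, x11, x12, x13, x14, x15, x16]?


Koszul resolution: beta_i(k)=C(n,i), n=16
C(16,1)=16, C(16,2)=120, C(16,3)=560, C(16,4)=1820, C(16,5)=4368, C(16,6)=8008, C(16,7)=11440, C(16,8)=12870, C(16,9)=11440
Sum=50642


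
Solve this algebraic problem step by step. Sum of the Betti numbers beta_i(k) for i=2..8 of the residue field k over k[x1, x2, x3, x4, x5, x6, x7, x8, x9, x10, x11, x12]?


Koszul resolution: beta_i(k)=C(n,i), n=12
C(12,2)=66, C(12,3)=220, C(12,4)=495, C(12,5)=792, C(12,6)=924, C(12,7)=792, C(12,8)=495
Sum=3784


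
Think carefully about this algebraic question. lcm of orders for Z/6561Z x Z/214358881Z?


Exponent = lcm of the cyclic orders; pairwise coprime => product.
3^8*11^8=6561*214358881=1406408618241


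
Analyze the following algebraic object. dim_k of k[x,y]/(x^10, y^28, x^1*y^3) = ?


k[x,y]/I, I = (x^10, y^28, x^1*y^3)
Rect: 10x28=280. Corner: (10-1)x(28-3)=225.
dim = 280-225 = 55


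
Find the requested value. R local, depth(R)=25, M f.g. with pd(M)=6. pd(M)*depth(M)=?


pd+depth=25
depth=25-6=19
pd*depth=6*19=114


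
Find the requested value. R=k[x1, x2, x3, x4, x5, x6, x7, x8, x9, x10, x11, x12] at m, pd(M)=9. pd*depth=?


pd+depth=12
depth=12-9=3
pd*depth=9*3=27


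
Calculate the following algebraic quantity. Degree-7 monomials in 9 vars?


C(d+n-1,n-1)=C(15,8)=6435


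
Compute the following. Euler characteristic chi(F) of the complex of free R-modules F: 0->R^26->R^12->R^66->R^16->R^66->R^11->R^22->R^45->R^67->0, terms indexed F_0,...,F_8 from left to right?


chi = sum (-1)^i * rank:
(-1)^0*26=26
(-1)^1*12=-12
(-1)^2*66=66
(-1)^3*16=-16
(-1)^4*66=66
(-1)^5*11=-11
(-1)^6*22=22
(-1)^7*45=-45
(-1)^8*67=67
chi=163


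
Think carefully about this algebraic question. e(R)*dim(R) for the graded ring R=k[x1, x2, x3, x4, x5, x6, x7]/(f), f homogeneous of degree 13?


e(R)=deg(f)=13, dim(R)=7-1=6
e*dim=13*6=78


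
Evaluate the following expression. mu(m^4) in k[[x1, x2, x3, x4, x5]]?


C(n+d-1,d)=C(8,4)=70


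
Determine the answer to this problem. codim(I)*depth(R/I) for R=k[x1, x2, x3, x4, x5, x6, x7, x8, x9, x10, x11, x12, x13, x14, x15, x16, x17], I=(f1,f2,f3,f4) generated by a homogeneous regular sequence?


codim=4, depth=dim(R/I)=17-4=13
Product=4*13=52


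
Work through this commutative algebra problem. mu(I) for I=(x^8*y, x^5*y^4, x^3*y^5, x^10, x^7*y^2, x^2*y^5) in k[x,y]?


Remove redundant (divisible by others).
x^3*y^5 redundant.
Min: x^10, x^8*y, x^7*y^2, x^5*y^4, x^2*y^5
Count=5


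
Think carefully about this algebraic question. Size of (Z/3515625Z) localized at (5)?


5-primary part: 3515625=5^8*9
Size=5^8=390625


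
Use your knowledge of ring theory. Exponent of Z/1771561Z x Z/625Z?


Exponent = lcm of the cyclic orders; pairwise coprime => product.
11^6*5^4=1771561*625=1107225625


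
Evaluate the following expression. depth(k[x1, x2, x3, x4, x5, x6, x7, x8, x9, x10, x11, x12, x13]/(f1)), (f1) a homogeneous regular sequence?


depth(R)=13
depth(R/I)=13-1=12


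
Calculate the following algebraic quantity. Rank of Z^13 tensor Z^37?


rank(M(x)N) = rank(M)*rank(N)
13*37 = 481


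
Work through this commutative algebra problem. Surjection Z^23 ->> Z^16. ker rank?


rank(ker) = 23-16 = 7


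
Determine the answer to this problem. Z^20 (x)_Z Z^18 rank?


rank(M(x)N) = rank(M)*rank(N)
20*18 = 360


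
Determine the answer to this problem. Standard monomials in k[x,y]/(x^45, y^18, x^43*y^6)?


k[x,y]/I, I = (x^45, y^18, x^43*y^6)
Rect: 45x18=810. Corner: (45-43)x(18-6)=24.
dim = 810-24 = 786


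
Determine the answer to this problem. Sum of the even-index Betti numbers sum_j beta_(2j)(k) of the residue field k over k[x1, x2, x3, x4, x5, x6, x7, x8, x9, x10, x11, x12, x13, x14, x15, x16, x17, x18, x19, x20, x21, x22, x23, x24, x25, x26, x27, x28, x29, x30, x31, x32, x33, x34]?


Koszul resolution: beta_i(k)=C(n,i), n=34
sum_even C(34,i) = 2^(n-1) = 2^33 = 8589934592


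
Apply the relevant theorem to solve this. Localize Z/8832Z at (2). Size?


2-primary part: 8832=2^7*69
Size=2^7=128


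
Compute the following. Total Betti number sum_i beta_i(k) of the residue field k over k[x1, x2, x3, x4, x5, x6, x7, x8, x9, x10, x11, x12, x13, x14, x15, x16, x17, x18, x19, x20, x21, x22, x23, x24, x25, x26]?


Koszul resolution: beta_i(k)=C(n,i), n=26
sum_i C(26,i) = 2^26 = 67108864


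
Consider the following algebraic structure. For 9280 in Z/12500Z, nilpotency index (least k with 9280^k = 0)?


9280^k mod 12500:
k=1: 9280
k=2: 5900
k=3: 2000
k=4: 10000
k=5: 0
First zero at k = 5


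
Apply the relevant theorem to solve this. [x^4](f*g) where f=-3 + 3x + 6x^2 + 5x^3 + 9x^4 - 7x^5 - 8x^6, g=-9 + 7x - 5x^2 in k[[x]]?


[x^4] = sum a_i*b_j, i+j=4
  6*-5=-30
  5*7=35
  9*-9=-81
Sum=-76


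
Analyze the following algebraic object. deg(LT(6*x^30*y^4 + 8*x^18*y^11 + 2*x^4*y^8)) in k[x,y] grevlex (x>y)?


LT: 6*x^30*y^4
deg_x=30, deg_y=4
Total=30+4=34


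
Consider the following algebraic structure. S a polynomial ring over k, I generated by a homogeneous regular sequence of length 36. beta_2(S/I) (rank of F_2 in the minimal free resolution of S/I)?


Regular sequence => Koszul complex is the minimal free resolution.
Syz_1 minimally generated by Koszul relations f_i*e_j - f_j*e_i (i<j): mu(Syz_1) = beta_2 = C(m,2) = m(m-1)/2
m=36
36*35/2 = 630


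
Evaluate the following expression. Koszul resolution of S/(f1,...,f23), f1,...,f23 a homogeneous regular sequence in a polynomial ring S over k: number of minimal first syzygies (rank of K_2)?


Regular sequence => Koszul complex is the minimal free resolution.
Syz_1 minimally generated by Koszul relations f_i*e_j - f_j*e_i (i<j): mu(Syz_1) = beta_2 = C(m,2) = m(m-1)/2
m=23
23*22/2 = 253


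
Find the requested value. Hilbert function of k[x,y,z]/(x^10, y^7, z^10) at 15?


Need i<10, j<7, k<10 with i+j+k=15.
For each i, j ranges over max(0,15-i-9)..min(6,15-i):
  i=0: j in [6,6] -> 1
  i=1: j in [5,6] -> 2
  i=2: j in [4,6] -> 3
  i=3: j in [3,6] -> 4
  i=4: j in [2,6] -> 5
  i=5: j in [1,6] -> 6
  i=6: j in [0,6] -> 7
  i=7: j in [0,6] -> 7
  i=8: j in [0,6] -> 7
  i=9: j in [0,6] -> 7
H(15) = 1+2+3+4+5+6+7+7+7+7 = 49


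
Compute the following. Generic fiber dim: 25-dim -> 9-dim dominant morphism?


dim(fiber)=dim(X)-dim(Y)=25-9=16


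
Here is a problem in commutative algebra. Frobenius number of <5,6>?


gcd(5,6)=1 => F=ab-a-b=5*6-5-6=30-11=19


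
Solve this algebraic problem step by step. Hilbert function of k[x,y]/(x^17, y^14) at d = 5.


k[x,y], I = (x^17, y^14), d = 5
Need i < 17 and d-i < 14.
Range: 0 <= i <= 5.
H(5) = 6


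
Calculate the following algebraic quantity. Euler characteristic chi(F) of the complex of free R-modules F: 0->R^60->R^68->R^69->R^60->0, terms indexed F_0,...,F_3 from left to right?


chi = sum (-1)^i * rank:
(-1)^0*60=60
(-1)^1*68=-68
(-1)^2*69=69
(-1)^3*60=-60
chi=1


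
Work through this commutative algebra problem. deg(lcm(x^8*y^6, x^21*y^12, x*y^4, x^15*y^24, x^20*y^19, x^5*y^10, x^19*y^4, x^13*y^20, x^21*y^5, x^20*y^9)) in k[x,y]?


lcm = componentwise max:
x: max(8,21,1,15,20,5,19,13,21,20)=21
y: max(6,12,4,24,19,10,4,20,5,9)=24
Total=21+24=45


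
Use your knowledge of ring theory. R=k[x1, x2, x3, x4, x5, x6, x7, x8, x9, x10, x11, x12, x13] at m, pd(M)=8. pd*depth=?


pd+depth=13
depth=13-8=5
pd*depth=8*5=40


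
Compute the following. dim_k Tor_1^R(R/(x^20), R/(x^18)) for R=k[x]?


Tor_1(R/I,R/J)=(I cap J)/IJ=(x^20)/(x^38)
dim=38-20=min(20,18)=18


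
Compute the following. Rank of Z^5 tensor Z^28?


rank(M(x)N) = rank(M)*rank(N)
5*28 = 140


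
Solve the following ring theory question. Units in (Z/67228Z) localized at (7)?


Local ring = Z/16807Z.
phi(16807) = 7^4*(7-1) = 14406


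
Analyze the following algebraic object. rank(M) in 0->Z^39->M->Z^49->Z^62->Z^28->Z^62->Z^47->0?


Alt sum=0:
(-1)^0*39 + (-1)^1*? + (-1)^2*49 + (-1)^3*62 + (-1)^4*28 + (-1)^5*62 + (-1)^6*47=0
rank(M)=39


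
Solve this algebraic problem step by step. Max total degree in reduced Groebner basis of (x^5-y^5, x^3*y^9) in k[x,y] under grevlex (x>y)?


LT(f1)=x^5, LT(f2)=x^3y^9, lcm=x^5y^9
S(f1,f2) = y^9*f1 - x^2*f2 = -y^14
Reduced GB = {f1, f2, y^14}; degrees 5, 12, 14
Max = 14


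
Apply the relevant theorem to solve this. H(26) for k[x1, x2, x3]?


C(d+n-1,n-1)=C(28,2)=378


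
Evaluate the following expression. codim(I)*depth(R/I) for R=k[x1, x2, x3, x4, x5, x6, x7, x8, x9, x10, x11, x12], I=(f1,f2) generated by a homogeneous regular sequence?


codim=2, depth=dim(R/I)=12-2=10
Product=2*10=20


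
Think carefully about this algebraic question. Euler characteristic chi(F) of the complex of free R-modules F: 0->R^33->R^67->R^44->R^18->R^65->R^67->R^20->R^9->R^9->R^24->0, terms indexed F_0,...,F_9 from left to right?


chi = sum (-1)^i * rank:
(-1)^0*33=33
(-1)^1*67=-67
(-1)^2*44=44
(-1)^3*18=-18
(-1)^4*65=65
(-1)^5*67=-67
(-1)^6*20=20
(-1)^7*9=-9
(-1)^8*9=9
(-1)^9*24=-24
chi=-14


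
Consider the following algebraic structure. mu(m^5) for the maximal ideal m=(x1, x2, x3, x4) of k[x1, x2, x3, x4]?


Graded Nakayama: mu(m^d) = dim_k (m^d/m^(d+1)) = #degree-5 monomials in 4 vars
C(n+d-1,d)=C(8,5)=56


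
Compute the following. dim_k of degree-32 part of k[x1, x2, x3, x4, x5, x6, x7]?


C(d+n-1,n-1)=C(38,6)=2760681


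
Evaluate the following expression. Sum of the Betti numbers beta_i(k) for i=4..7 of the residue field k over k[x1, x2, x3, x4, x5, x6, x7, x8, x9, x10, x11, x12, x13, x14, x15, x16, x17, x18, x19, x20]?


Koszul resolution: beta_i(k)=C(n,i), n=20
C(20,4)=4845, C(20,5)=15504, C(20,6)=38760, C(20,7)=77520
Sum=136629


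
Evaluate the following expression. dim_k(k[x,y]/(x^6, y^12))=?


Basis: x^i*y^j, i<6, j<12
6*12=72


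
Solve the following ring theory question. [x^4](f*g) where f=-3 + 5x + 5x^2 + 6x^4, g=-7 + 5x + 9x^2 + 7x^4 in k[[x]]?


[x^4] = sum a_i*b_j, i+j=4
  -3*7=-21
  5*9=45
  6*-7=-42
Sum=-18


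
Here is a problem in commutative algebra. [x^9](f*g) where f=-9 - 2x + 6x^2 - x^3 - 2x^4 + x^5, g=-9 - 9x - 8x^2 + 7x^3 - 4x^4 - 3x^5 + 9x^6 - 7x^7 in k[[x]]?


[x^9] = sum a_i*b_j, i+j=9
  6*-7=-42
  -1*9=-9
  -2*-3=6
  1*-4=-4
Sum=-49


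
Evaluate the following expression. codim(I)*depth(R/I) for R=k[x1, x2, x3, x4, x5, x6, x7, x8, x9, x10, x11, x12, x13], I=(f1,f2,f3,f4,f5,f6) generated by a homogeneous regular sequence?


codim=6, depth=dim(R/I)=13-6=7
Product=6*7=42


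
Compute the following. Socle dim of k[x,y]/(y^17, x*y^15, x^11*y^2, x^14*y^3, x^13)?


Socle = ann(m) = span of standard monomials u with x*u, y*u in I (staircase corners).
Redundant generators: x^14*y^3
Minimal generators: x^13, x^11*y^2, x*y^15, y^17
Corners: y^16, x^10y^14, x^12y
Socle dim=3


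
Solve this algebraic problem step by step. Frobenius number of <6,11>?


gcd(6,11)=1 => F=ab-a-b=6*11-6-11=66-17=49


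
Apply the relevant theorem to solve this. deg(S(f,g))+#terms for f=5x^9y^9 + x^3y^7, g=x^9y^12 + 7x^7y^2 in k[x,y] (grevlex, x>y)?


LT(f)=5x^9y^9, LT(g)=x^9y^12
lcm(LM)=x^9y^12
S(f,g) (scaled by 5 to clear denominators) = y^3*f - 5*g = x^3y^10 - 35x^7y^2
2 terms, deg 13.
13+2=15


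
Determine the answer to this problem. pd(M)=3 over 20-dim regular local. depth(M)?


pd+depth=depth(R)=20
depth=20-3=17


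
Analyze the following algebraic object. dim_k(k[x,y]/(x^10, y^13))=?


Basis: x^i*y^j, i<10, j<13
10*13=130


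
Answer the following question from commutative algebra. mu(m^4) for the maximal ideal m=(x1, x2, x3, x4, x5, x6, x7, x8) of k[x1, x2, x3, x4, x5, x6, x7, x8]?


Graded Nakayama: mu(m^d) = dim_k (m^d/m^(d+1)) = #degree-4 monomials in 8 vars
C(n+d-1,d)=C(11,4)=330


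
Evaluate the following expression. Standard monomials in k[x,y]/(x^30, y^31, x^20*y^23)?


k[x,y]/I, I = (x^30, y^31, x^20*y^23)
Rect: 30x31=930. Corner: (30-20)x(31-23)=80.
dim = 930-80 = 850


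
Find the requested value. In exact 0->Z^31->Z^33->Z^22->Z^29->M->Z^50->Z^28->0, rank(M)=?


Alt sum=0:
(-1)^0*31 + (-1)^1*33 + (-1)^2*22 + (-1)^3*29 + (-1)^4*? + (-1)^5*50 + (-1)^6*28=0
rank(M)=31


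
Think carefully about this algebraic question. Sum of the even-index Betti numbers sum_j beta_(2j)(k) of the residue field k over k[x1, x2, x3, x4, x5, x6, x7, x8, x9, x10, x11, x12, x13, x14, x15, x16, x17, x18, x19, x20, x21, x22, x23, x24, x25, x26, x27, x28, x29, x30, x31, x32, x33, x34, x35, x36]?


Koszul resolution: beta_i(k)=C(n,i), n=36
sum_even C(36,i) = 2^(n-1) = 2^35 = 34359738368


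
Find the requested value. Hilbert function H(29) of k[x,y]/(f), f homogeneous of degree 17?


H(t)=d for t>=d-1.
d=17, t=29
H(29)=17


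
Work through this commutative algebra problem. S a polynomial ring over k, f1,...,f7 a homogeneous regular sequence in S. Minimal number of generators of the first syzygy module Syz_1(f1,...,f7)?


Regular sequence => Koszul complex is the minimal free resolution.
Syz_1 minimally generated by Koszul relations f_i*e_j - f_j*e_i (i<j): mu(Syz_1) = beta_2 = C(m,2) = m(m-1)/2
m=7
7*6/2 = 21


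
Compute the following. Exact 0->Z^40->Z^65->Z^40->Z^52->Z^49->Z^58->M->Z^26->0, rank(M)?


Alt sum=0:
(-1)^0*40 + (-1)^1*65 + (-1)^2*40 + (-1)^3*52 + (-1)^4*49 + (-1)^5*58 + (-1)^6*? + (-1)^7*26=0
rank(M)=72


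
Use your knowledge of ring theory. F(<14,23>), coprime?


gcd(14,23)=1 => F=ab-a-b=14*23-14-23=322-37=285


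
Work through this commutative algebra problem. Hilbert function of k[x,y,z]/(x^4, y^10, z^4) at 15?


Need i<4, j<10, k<4 with i+j+k=15.
For each i, j ranges over max(0,15-i-3)..min(9,15-i):
  i=0: j in [12,9] -> 0
  i=1: j in [11,9] -> 0
  i=2: j in [10,9] -> 0
  i=3: j in [9,9] -> 1
H(15) = 0+0+0+1 = 1


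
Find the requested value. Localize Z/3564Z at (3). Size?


3-primary part: 3564=3^4*44
Size=3^4=81


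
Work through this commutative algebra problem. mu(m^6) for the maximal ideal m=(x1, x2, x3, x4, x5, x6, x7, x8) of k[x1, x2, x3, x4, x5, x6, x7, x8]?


Graded Nakayama: mu(m^d) = dim_k (m^d/m^(d+1)) = #degree-6 monomials in 8 vars
C(n+d-1,d)=C(13,6)=1716


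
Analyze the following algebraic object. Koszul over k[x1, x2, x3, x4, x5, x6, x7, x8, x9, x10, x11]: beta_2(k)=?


C(n,i)=C(11,2)=55


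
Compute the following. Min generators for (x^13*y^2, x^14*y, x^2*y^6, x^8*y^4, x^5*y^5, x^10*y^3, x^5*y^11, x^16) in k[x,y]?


Remove redundant (divisible by others).
x^5*y^11 redundant.
Min: x^16, x^14*y, x^13*y^2, x^10*y^3, x^8*y^4, x^5*y^5, x^2*y^6
Count=7


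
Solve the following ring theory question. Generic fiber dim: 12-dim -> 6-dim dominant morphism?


dim(fiber)=dim(X)-dim(Y)=12-6=6


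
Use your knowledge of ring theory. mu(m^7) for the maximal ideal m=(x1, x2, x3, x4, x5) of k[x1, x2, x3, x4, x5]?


Graded Nakayama: mu(m^d) = dim_k (m^d/m^(d+1)) = #degree-7 monomials in 5 vars
C(n+d-1,d)=C(11,7)=330


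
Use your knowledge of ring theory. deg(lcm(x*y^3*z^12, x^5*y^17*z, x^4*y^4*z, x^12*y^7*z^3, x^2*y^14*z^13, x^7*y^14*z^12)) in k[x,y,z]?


lcm = componentwise max:
x: max(1,5,4,12,2,7)=12
y: max(3,17,4,7,14,14)=17
z: max(12,1,1,3,13,12)=13
Total=12+17+13=42


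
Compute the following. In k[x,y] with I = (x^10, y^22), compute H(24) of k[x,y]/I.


k[x,y], I = (x^10, y^22), d = 24
Need i < 10 and d-i < 22.
Range: 3 <= i <= 9.
H(24) = 7


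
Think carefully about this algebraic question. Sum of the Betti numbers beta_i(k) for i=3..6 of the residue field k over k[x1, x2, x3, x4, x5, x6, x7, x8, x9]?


Koszul resolution: beta_i(k)=C(n,i), n=9
C(9,3)=84, C(9,4)=126, C(9,5)=126, C(9,6)=84
Sum=420


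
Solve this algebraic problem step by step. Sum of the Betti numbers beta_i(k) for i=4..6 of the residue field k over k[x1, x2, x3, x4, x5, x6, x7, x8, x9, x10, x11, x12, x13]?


Koszul resolution: beta_i(k)=C(n,i), n=13
C(13,4)=715, C(13,5)=1287, C(13,6)=1716
Sum=3718


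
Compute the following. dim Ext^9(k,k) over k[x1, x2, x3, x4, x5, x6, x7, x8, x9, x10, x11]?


C(n,i)=C(11,9)=55


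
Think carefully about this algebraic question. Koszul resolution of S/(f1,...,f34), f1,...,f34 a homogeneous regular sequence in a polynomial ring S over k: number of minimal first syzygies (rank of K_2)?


Regular sequence => Koszul complex is the minimal free resolution.
Syz_1 minimally generated by Koszul relations f_i*e_j - f_j*e_i (i<j): mu(Syz_1) = beta_2 = C(m,2) = m(m-1)/2
m=34
34*33/2 = 561


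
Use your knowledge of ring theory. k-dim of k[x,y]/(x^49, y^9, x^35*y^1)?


k[x,y]/I, I = (x^49, y^9, x^35*y^1)
Rect: 49x9=441. Corner: (49-35)x(9-1)=112.
dim = 441-112 = 329


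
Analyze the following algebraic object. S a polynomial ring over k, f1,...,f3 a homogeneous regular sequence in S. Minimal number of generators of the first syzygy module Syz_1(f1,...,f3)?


Regular sequence => Koszul complex is the minimal free resolution.
Syz_1 minimally generated by Koszul relations f_i*e_j - f_j*e_i (i<j): mu(Syz_1) = beta_2 = C(m,2) = m(m-1)/2
m=3
3*2/2 = 3


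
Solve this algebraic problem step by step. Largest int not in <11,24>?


gcd(11,24)=1 => F=ab-a-b=11*24-11-24=264-35=229


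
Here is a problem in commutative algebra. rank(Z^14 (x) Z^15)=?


rank(M(x)N) = rank(M)*rank(N)
14*15 = 210


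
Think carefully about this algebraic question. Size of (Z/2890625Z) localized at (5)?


5-primary part: 2890625=5^7*37
Size=5^7=78125


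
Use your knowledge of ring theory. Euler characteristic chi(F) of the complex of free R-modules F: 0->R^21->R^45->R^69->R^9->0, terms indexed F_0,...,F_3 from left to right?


chi = sum (-1)^i * rank:
(-1)^0*21=21
(-1)^1*45=-45
(-1)^2*69=69
(-1)^3*9=-9
chi=36


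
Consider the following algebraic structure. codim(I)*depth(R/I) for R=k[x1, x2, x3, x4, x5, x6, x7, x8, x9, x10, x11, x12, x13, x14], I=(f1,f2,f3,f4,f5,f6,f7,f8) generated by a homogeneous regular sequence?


codim=8, depth=dim(R/I)=14-8=6
Product=8*6=48


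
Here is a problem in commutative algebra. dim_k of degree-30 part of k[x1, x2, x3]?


C(d+n-1,n-1)=C(32,2)=496


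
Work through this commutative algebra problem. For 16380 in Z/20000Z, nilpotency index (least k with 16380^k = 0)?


16380^k mod 20000:
k=1: 16380
k=2: 4400
k=3: 12000
k=4: 0
First zero at k = 4


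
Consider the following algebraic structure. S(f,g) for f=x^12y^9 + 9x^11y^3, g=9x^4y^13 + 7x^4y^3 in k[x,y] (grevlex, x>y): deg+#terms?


LT(f)=x^12y^9, LT(g)=9x^4y^13
lcm(LM)=x^12y^13
S(f,g) (scaled by 9 to clear denominators) = 9y^4*f - x^8*g = 81x^11y^7 - 7x^12y^3
2 terms, deg 18.
18+2=20


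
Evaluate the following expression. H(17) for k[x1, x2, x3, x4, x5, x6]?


C(d+n-1,n-1)=C(22,5)=26334


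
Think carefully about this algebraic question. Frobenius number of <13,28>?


gcd(13,28)=1 => F=ab-a-b=13*28-13-28=364-41=323


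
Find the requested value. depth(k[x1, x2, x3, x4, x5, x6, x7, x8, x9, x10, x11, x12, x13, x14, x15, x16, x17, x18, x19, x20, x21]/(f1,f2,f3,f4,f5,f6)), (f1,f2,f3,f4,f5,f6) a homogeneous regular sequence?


depth(R)=21
depth(R/I)=21-6=15


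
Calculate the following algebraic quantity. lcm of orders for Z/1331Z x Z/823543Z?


Exponent = lcm of the cyclic orders; pairwise coprime => product.
11^3*7^7=1331*823543=1096135733


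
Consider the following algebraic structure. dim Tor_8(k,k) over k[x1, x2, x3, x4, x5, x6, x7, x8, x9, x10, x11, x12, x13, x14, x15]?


Koszul: C(n,i)=C(15,8)=6435


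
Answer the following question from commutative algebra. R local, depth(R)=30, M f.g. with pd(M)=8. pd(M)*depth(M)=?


pd+depth=30
depth=30-8=22
pd*depth=8*22=176


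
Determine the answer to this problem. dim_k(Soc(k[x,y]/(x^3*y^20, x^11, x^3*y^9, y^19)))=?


Socle = ann(m) = span of standard monomials u with x*u, y*u in I (staircase corners).
Redundant generators: x^3*y^20
Minimal generators: x^11, x^3*y^9, y^19
Corners: x^2y^18, x^10y^8
Socle dim=2


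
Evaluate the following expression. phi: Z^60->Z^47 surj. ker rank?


rank(ker) = 60-47 = 13


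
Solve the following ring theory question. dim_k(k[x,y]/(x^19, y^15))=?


Basis: x^i*y^j, i<19, j<15
19*15=285


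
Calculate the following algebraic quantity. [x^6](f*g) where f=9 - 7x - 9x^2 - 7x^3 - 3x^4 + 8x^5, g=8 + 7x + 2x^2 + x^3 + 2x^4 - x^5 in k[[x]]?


[x^6] = sum a_i*b_j, i+j=6
  -7*-1=7
  -9*2=-18
  -7*1=-7
  -3*2=-6
  8*7=56
Sum=32


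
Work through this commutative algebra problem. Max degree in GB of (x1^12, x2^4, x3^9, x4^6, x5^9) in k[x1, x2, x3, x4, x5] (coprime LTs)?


Pure powers, coprime LTs => already GB.
Degrees: 12, 4, 9, 6, 9
Max=12


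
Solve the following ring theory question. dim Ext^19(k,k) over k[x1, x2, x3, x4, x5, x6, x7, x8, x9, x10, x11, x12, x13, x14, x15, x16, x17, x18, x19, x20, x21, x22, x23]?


C(n,i)=C(23,19)=8855


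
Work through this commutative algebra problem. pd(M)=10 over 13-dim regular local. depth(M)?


pd+depth=depth(R)=13
depth=13-10=3


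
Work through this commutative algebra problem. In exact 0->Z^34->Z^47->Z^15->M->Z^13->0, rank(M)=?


Alt sum=0:
(-1)^0*34 + (-1)^1*47 + (-1)^2*15 + (-1)^3*? + (-1)^4*13=0
rank(M)=15


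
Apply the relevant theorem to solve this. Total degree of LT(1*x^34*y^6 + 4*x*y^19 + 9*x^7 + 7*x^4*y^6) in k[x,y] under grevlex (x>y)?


LT: 1*x^34*y^6
deg_x=34, deg_y=6
Total=34+6=40


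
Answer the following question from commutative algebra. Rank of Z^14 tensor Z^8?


rank(M(x)N) = rank(M)*rank(N)
14*8 = 112


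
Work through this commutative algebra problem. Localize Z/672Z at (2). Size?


2-primary part: 672=2^5*21
Size=2^5=32


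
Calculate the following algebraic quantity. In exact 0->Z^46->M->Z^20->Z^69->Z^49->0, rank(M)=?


Alt sum=0:
(-1)^0*46 + (-1)^1*? + (-1)^2*20 + (-1)^3*69 + (-1)^4*49=0
rank(M)=46


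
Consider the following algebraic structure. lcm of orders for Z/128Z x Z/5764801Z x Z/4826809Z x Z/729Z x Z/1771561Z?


Exponent = lcm of the cyclic orders; pairwise coprime => product.
2^7*7^8*13^6*3^6*11^6=128*5764801*4826809*729*1771561=4599790403834371758300288


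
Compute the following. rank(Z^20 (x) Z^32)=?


rank(M(x)N) = rank(M)*rank(N)
20*32 = 640


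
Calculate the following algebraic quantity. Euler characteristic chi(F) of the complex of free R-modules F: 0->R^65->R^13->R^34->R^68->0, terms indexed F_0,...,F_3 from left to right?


chi = sum (-1)^i * rank:
(-1)^0*65=65
(-1)^1*13=-13
(-1)^2*34=34
(-1)^3*68=-68
chi=18


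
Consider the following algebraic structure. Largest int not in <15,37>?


gcd(15,37)=1 => F=ab-a-b=15*37-15-37=555-52=503


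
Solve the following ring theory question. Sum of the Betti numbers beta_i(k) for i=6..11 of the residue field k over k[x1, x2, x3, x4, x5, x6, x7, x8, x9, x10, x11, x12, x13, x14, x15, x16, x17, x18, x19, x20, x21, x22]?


Koszul resolution: beta_i(k)=C(n,i), n=22
C(22,6)=74613, C(22,7)=170544, C(22,8)=319770, C(22,9)=497420, C(22,10)=646646, C(22,11)=705432
Sum=2414425


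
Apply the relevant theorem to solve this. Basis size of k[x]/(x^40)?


Basis: 1,x,...,x^39
dim=40


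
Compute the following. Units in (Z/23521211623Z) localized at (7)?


Local ring = Z/823543Z.
phi(823543) = 7^6*(7-1) = 705894


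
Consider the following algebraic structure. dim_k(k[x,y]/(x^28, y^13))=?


Basis: x^i*y^j, i<28, j<13
28*13=364


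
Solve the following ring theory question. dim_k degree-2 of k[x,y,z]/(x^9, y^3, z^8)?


Need i<9, j<3, k<8 with i+j+k=2.
For each i, j ranges over max(0,2-i-7)..min(2,2-i):
  i=0: j in [0,2] -> 3
  i=1: j in [0,1] -> 2
  i=2: j in [0,0] -> 1
H(2) = 3+2+1 = 6


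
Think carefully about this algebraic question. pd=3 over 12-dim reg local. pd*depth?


pd+depth=12
depth=12-3=9
pd*depth=3*9=27


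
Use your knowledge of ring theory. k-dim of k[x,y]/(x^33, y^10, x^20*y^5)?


k[x,y]/I, I = (x^33, y^10, x^20*y^5)
Rect: 33x10=330. Corner: (33-20)x(10-5)=65.
dim = 330-65 = 265


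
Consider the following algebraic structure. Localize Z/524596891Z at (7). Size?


7-primary part: 524596891=7^9*13
Size=7^9=40353607


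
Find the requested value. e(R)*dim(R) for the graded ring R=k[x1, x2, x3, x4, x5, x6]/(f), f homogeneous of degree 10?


e(R)=deg(f)=10, dim(R)=6-1=5
e*dim=10*5=50


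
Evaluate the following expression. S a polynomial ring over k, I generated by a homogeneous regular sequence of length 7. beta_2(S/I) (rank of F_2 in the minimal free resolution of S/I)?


Regular sequence => Koszul complex is the minimal free resolution.
Syz_1 minimally generated by Koszul relations f_i*e_j - f_j*e_i (i<j): mu(Syz_1) = beta_2 = C(m,2) = m(m-1)/2
m=7
7*6/2 = 21


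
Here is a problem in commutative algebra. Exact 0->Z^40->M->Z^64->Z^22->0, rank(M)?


Alt sum=0:
(-1)^0*40 + (-1)^1*? + (-1)^2*64 + (-1)^3*22=0
rank(M)=82


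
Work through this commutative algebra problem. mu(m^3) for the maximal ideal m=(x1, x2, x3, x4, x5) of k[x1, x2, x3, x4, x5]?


Graded Nakayama: mu(m^d) = dim_k (m^d/m^(d+1)) = #degree-3 monomials in 5 vars
C(n+d-1,d)=C(7,3)=35


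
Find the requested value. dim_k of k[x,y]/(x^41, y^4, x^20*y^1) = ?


k[x,y]/I, I = (x^41, y^4, x^20*y^1)
Rect: 41x4=164. Corner: (41-20)x(4-1)=63.
dim = 164-63 = 101


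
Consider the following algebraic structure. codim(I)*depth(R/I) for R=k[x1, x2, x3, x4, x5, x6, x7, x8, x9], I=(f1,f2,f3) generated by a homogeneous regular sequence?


codim=3, depth=dim(R/I)=9-3=6
Product=3*6=18


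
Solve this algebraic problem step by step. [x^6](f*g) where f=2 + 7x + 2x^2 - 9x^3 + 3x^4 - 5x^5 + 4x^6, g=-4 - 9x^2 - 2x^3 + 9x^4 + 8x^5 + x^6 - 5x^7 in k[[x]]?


[x^6] = sum a_i*b_j, i+j=6
  2*1=2
  7*8=56
  2*9=18
  -9*-2=18
  3*-9=-27
  4*-4=-16
Sum=51


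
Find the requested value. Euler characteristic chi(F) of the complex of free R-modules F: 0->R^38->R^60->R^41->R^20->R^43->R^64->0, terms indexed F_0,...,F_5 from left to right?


chi = sum (-1)^i * rank:
(-1)^0*38=38
(-1)^1*60=-60
(-1)^2*41=41
(-1)^3*20=-20
(-1)^4*43=43
(-1)^5*64=-64
chi=-22


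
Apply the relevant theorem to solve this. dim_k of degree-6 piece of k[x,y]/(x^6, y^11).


k[x,y], I = (x^6, y^11), d = 6
Need i < 6 and d-i < 11.
Range: 0 <= i <= 5.
H(6) = 6


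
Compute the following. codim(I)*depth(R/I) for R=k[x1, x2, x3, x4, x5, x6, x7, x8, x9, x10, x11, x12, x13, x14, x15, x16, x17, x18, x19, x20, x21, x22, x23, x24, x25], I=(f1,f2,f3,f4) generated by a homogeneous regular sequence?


codim=4, depth=dim(R/I)=25-4=21
Product=4*21=84


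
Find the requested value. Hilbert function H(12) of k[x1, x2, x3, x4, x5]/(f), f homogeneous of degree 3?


C(16,4)-C(13,4)=1820-715=1105


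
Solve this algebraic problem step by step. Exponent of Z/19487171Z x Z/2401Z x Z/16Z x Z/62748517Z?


Exponent = lcm of the cyclic orders; pairwise coprime => product.
11^7*7^4*2^4*13^7=19487171*2401*16*62748517=46974742159068035312


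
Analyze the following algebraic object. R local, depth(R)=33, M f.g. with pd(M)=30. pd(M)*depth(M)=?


pd+depth=33
depth=33-30=3
pd*depth=30*3=90


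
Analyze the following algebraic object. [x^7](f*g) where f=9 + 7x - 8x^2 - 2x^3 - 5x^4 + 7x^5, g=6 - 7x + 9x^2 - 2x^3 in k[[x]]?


[x^7] = sum a_i*b_j, i+j=7
  -5*-2=10
  7*9=63
Sum=73


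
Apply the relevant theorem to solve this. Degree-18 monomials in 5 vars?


C(d+n-1,n-1)=C(22,4)=7315


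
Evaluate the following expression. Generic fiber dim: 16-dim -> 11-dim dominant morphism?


dim(fiber)=dim(X)-dim(Y)=16-11=5


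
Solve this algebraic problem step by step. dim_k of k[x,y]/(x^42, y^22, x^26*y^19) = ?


k[x,y]/I, I = (x^42, y^22, x^26*y^19)
Rect: 42x22=924. Corner: (42-26)x(22-19)=48.
dim = 924-48 = 876


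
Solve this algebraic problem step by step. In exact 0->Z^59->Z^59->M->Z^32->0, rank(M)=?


Alt sum=0:
(-1)^0*59 + (-1)^1*59 + (-1)^2*? + (-1)^3*32=0
rank(M)=32


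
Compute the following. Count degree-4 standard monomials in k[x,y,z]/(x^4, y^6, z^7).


Need i<4, j<6, k<7 with i+j+k=4.
For each i, j ranges over max(0,4-i-6)..min(5,4-i):
  i=0: j in [0,4] -> 5
  i=1: j in [0,3] -> 4
  i=2: j in [0,2] -> 3
  i=3: j in [0,1] -> 2
H(4) = 5+4+3+2 = 14


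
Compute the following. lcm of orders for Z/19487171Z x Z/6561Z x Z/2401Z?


Exponent = lcm of the cyclic orders; pairwise coprime => product.
11^7*3^8*7^4=19487171*6561*2401=306980644763331


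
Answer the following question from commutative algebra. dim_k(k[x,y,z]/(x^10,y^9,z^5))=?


Basis: x^iy^jz^k, i<10,j<9,k<5
10*9*5=450


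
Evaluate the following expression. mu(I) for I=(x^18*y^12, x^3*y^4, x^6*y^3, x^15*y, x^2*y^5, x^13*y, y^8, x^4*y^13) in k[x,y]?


Remove redundant (divisible by others).
x^15*y redundant.
x^4*y^13 redundant.
x^18*y^12 redundant.
Min: x^13*y, x^6*y^3, x^3*y^4, x^2*y^5, y^8
Count=5


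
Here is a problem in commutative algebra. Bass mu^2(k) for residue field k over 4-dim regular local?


C(n,i)=C(4,2)=6


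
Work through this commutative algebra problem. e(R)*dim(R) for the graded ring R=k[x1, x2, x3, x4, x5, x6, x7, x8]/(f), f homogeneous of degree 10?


e(R)=deg(f)=10, dim(R)=8-1=7
e*dim=10*7=70


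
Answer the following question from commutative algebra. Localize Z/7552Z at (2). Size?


2-primary part: 7552=2^7*59
Size=2^7=128


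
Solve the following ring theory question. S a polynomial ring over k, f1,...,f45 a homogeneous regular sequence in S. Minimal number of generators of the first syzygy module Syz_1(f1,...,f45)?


Regular sequence => Koszul complex is the minimal free resolution.
Syz_1 minimally generated by Koszul relations f_i*e_j - f_j*e_i (i<j): mu(Syz_1) = beta_2 = C(m,2) = m(m-1)/2
m=45
45*44/2 = 990


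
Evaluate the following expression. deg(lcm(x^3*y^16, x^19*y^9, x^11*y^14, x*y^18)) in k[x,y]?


lcm = componentwise max:
x: max(3,19,11,1)=19
y: max(16,9,14,18)=18
Total=19+18=37


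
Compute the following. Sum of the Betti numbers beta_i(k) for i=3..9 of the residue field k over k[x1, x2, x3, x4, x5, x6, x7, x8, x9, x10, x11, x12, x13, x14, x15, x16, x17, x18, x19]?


Koszul resolution: beta_i(k)=C(n,i), n=19
C(19,3)=969, C(19,4)=3876, C(19,5)=11628, C(19,6)=27132, C(19,7)=50388, C(19,8)=75582, C(19,9)=92378
Sum=261953


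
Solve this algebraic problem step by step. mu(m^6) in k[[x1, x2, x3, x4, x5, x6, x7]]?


C(n+d-1,d)=C(12,6)=924


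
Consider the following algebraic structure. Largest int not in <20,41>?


gcd(20,41)=1 => F=ab-a-b=20*41-20-41=820-61=759


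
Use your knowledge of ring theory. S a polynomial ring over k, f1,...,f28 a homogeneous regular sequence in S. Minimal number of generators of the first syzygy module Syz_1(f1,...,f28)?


Regular sequence => Koszul complex is the minimal free resolution.
Syz_1 minimally generated by Koszul relations f_i*e_j - f_j*e_i (i<j): mu(Syz_1) = beta_2 = C(m,2) = m(m-1)/2
m=28
28*27/2 = 378


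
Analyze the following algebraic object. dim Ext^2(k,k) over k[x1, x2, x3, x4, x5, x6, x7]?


C(n,i)=C(7,2)=21


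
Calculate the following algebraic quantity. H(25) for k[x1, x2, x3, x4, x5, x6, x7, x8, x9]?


C(d+n-1,n-1)=C(33,8)=13884156


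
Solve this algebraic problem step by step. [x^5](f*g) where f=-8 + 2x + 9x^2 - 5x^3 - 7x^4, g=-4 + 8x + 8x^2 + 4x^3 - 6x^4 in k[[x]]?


[x^5] = sum a_i*b_j, i+j=5
  2*-6=-12
  9*4=36
  -5*8=-40
  -7*8=-56
Sum=-72


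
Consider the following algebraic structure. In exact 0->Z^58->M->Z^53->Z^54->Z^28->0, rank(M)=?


Alt sum=0:
(-1)^0*58 + (-1)^1*? + (-1)^2*53 + (-1)^3*54 + (-1)^4*28=0
rank(M)=85


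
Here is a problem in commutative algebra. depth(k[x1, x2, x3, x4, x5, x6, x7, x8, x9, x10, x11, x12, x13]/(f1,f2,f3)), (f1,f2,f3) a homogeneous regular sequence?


depth(R)=13
depth(R/I)=13-3=10


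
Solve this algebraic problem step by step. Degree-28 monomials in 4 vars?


C(d+n-1,n-1)=C(31,3)=4495


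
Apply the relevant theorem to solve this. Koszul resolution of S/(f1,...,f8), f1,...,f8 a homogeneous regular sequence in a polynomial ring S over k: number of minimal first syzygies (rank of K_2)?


Regular sequence => Koszul complex is the minimal free resolution.
Syz_1 minimally generated by Koszul relations f_i*e_j - f_j*e_i (i<j): mu(Syz_1) = beta_2 = C(m,2) = m(m-1)/2
m=8
8*7/2 = 28


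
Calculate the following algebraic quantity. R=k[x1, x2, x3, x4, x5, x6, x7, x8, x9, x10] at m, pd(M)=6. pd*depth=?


pd+depth=10
depth=10-6=4
pd*depth=6*4=24


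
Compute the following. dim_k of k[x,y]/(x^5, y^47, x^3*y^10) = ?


k[x,y]/I, I = (x^5, y^47, x^3*y^10)
Rect: 5x47=235. Corner: (5-3)x(47-10)=74.
dim = 235-74 = 161


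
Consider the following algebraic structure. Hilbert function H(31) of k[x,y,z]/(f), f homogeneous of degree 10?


C(33,2)-C(23,2)=528-253=275
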